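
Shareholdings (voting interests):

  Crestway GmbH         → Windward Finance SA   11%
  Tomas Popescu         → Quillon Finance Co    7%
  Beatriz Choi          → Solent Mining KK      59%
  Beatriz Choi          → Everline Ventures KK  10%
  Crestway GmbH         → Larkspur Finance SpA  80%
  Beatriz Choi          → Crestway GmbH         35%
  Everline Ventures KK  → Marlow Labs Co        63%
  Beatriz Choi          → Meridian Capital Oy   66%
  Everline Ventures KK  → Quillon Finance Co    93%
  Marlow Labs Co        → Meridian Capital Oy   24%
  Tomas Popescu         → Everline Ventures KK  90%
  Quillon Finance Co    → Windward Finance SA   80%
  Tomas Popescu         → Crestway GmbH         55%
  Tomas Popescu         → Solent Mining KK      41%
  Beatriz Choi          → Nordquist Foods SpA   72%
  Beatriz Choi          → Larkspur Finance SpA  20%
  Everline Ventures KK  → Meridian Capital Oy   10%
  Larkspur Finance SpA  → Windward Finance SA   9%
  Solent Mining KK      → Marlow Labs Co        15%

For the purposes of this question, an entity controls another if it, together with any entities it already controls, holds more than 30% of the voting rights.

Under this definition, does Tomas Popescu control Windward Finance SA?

Yes

Tomas holds 55% of Crestway, so Tomas controls Crestway.
Crestway holds 80% of Larkspur, so Tomas controls Larkspur.
Tomas holds 90% of Everline, so Tomas controls Everline.
Tomas and Everline together hold 7% + 93% = 100% of Quillon, so Tomas controls Quillon.
Quillon and Crestway and Larkspur together hold 80% + 11% + 9% = 100% of Windward, so Tomas controls Windward.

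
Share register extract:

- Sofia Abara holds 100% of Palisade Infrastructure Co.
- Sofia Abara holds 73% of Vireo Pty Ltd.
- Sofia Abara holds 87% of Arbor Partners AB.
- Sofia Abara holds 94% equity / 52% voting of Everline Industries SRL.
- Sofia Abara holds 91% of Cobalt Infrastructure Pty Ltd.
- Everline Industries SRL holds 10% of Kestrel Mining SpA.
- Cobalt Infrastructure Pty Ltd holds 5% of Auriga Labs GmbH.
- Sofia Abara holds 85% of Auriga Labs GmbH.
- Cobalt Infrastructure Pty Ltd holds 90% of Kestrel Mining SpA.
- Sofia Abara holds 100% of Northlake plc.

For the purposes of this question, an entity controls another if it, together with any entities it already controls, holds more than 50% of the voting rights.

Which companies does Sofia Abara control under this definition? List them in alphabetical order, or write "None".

Sofia holds 73% of Vireo, so Sofia controls Vireo.
Sofia holds 91% of Cobalt, so Sofia controls Cobalt.
Sofia holds 52% of Everline, so Sofia controls Everline.
Sofia holds 100% of Northlake, so Sofia controls Northlake.
Sofia holds 87% of Arbor, so Sofia controls Arbor.
Cobalt and Sofia together hold 5% + 85% = 90% of Auriga, so Sofia controls Auriga.
Everline and Cobalt together hold 10% + 90% = 100% of Kestrel, so Sofia controls Kestrel.
Sofia holds 100% of Palisade, so Sofia controls Palisade.

Arbor Partners AB, Auriga Labs GmbH, Cobalt Infrastructure Pty Ltd, Everline Industries SRL, Kestrel Mining SpA, Northlake plc, Palisade Infrastructure Co, Vireo Pty Ltd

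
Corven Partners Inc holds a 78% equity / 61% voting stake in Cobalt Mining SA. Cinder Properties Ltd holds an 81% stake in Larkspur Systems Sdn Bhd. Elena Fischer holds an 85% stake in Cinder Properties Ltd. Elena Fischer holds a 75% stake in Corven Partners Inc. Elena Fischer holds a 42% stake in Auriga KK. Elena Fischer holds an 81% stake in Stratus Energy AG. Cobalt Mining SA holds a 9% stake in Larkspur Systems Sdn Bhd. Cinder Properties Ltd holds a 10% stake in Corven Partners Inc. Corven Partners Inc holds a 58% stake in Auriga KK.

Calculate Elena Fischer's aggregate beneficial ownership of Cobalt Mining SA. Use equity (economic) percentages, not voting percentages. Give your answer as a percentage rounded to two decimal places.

65.13%

Elena reaches Cobalt along 2 paths.
Via Corven: 75% × 78% = 58.5%.
Via Cinder → Corven: 85% × 10% × 78% = 6.63%.
Total: 58.5% + 6.63% = 65.13%.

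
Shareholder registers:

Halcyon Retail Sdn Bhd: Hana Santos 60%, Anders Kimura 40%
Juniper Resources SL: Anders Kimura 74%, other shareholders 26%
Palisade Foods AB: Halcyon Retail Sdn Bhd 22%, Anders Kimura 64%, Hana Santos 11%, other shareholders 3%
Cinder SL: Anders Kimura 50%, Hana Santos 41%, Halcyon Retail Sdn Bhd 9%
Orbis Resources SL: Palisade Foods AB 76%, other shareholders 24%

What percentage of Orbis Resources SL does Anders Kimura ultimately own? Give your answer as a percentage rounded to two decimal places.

Anders reaches Orbis along 2 paths.
Via Halcyon → Palisade: 40% × 22% × 76% = 6.688%.
Via Palisade: 64% × 76% = 48.64%.
Total: 6.688% + 48.64% = 55.328%.
Rounded: 55.33%.

55.33%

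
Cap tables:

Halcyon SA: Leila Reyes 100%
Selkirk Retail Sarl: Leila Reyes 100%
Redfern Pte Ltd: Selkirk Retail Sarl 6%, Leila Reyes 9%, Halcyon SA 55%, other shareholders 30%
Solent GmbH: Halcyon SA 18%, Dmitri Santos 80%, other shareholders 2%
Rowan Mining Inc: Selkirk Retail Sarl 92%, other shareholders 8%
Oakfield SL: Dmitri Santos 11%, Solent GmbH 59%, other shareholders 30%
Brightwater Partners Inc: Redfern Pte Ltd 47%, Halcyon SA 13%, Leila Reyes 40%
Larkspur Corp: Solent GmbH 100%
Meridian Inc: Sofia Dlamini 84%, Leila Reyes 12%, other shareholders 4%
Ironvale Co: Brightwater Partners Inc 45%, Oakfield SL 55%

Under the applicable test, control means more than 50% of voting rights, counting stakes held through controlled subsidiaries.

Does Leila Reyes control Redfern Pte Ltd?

Yes

Leila holds 100% of Halcyon, so Leila controls Halcyon.
Leila holds 100% of Selkirk, so Leila controls Selkirk.
Selkirk and Leila and Halcyon together hold 6% + 9% + 55% = 70% of Redfern, so Leila controls Redfern.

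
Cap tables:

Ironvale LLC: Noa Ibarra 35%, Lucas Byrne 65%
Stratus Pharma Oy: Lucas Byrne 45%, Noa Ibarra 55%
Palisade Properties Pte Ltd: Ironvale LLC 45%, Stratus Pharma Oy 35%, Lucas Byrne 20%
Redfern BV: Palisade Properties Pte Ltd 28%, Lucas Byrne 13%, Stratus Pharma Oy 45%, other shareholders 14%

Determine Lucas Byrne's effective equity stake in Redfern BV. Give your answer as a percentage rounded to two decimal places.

51.45%

Lucas reaches Redfern along 5 paths.
Via Ironvale → Palisade: 65% × 45% × 28% = 8.19%.
Via Stratus → Palisade: 45% × 35% × 28% = 4.41%.
Via Palisade: 20% × 28% = 5.6%.
Direct stake: 13% = 13%.
Via Stratus: 45% × 45% = 20.25%.
Total: 8.19% + 4.41% + 5.6% + 13% + 20.25% = 51.45%.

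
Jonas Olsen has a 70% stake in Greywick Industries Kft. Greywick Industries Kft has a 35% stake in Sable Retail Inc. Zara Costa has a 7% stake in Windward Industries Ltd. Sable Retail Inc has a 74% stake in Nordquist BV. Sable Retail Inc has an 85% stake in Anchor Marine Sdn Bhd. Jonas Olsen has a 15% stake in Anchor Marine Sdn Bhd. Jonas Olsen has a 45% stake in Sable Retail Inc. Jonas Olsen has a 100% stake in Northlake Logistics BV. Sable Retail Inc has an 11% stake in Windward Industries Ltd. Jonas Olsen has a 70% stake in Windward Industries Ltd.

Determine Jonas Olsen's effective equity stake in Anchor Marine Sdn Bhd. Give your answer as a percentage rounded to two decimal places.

Jonas reaches Anchor along 3 paths.
Direct stake: 15% = 15%.
Via Sable: 45% × 85% = 38.25%.
Via Greywick → Sable: 70% × 35% × 85% = 20.825%.
Total: 15% + 38.25% + 20.825% = 74.075%.
Rounded: 74.08%.

74.08%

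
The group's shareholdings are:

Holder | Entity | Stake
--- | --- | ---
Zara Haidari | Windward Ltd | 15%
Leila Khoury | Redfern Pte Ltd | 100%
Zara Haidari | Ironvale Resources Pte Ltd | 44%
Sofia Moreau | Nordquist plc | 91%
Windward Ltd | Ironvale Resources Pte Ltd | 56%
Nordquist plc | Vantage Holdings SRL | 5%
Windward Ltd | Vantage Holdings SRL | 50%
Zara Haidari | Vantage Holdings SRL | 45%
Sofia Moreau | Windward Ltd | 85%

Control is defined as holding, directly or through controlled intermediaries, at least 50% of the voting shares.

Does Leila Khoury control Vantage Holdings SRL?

Leila holds 100% of Redfern, so Leila controls Redfern.
Neither Leila nor any entity Leila controls holds any voting interest in Vantage.
So Leila does not control Vantage.

No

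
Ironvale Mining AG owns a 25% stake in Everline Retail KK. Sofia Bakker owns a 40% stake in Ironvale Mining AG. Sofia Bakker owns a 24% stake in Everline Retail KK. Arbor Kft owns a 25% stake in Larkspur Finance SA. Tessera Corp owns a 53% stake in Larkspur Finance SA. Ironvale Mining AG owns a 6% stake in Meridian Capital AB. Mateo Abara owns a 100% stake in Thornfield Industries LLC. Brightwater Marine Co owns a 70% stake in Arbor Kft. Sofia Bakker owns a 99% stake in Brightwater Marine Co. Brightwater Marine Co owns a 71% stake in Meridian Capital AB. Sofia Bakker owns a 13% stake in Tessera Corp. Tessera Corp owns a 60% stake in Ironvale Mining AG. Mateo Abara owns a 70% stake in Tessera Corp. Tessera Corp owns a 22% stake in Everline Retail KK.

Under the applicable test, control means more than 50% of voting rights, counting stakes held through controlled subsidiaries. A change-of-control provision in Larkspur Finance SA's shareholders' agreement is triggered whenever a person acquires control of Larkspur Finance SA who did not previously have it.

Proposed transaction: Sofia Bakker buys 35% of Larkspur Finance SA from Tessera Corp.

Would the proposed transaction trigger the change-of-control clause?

Yes

The purchase adds only to Sofia's holdings (Tessera's stake shrinks), so Sofia is the only person who could newly come to control Larkspur.
Sofia holds 99% of Brightwater, so Sofia controls Brightwater.
Brightwater holds 71% of Meridian, so Sofia controls Meridian.
Brightwater holds 70% of Arbor, so Sofia controls Arbor.
In Larkspur, Sofia's side holds only 25%, not > 50%.
So before the transaction, Sofia does not control Larkspur.
After the purchase, Sofia holds 35% of Larkspur directly, and Tessera's stake falls to 18%.
Arbor and Sofia together hold 25% + 35% = 60% of Larkspur, so Sofia controls Larkspur.
Sofia did not control Larkspur before and does after, so the clause is triggered.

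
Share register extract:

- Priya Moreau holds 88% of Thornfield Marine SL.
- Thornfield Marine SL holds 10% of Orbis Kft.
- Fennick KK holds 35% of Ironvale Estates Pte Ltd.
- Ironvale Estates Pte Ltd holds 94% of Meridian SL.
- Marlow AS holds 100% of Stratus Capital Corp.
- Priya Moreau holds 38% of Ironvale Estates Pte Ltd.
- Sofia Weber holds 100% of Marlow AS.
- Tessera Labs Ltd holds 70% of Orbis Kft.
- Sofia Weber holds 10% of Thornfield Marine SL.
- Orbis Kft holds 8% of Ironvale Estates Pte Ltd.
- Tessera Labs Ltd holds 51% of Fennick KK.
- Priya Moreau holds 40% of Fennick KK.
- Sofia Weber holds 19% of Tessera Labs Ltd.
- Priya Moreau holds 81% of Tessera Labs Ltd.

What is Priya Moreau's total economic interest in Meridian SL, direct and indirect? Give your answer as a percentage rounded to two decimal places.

Priya reaches Meridian along 5 paths.
Via Ironvale: 38% × 94% = 35.72%.
Via Tessera → Fennick → Ironvale: 81% × 51% × 35% × 94% = 13.59099%.
Via Fennick → Ironvale: 40% × 35% × 94% = 13.16%.
Via Thornfield → Orbis → Ironvale: 88% × 10% × 8% × 94% = 0.66176%.
Via Tessera → Orbis → Ironvale: 81% × 70% × 8% × 94% = 4.26384%.
Total: 35.72% + 13.59099% + 13.16% + 0.66176% + 4.26384% = 67.39659%.
Rounded: 67.40%.

67.40%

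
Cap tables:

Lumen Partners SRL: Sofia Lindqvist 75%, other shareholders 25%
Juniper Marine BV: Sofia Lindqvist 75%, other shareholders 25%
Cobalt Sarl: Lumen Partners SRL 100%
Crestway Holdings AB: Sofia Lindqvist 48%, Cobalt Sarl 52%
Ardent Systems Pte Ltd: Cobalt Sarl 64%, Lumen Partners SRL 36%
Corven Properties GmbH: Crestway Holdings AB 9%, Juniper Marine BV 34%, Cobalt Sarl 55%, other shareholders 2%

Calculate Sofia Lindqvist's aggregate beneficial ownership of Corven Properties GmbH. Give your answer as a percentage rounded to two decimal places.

74.58%

Sofia reaches Corven along 4 paths.
Via Crestway: 48% × 9% = 4.32%.
Via Lumen → Cobalt → Crestway: 75% × 100% × 52% × 9% = 3.51%.
Via Juniper: 75% × 34% = 25.5%.
Via Lumen → Cobalt: 75% × 100% × 55% = 41.25%.
Total: 4.32% + 3.51% + 25.5% + 41.25% = 74.58%.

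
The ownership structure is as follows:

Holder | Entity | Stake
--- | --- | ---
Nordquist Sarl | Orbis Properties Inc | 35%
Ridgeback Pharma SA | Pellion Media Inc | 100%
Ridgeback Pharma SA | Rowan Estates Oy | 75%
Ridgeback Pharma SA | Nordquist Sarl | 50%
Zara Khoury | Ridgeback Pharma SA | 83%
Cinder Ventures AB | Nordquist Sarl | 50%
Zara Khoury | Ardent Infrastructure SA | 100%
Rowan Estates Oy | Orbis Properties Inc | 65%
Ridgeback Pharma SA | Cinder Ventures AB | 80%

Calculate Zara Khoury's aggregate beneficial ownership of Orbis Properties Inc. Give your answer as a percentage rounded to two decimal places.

66.61%

Zara reaches Orbis along 3 paths.
Via Ridgeback → Rowan: 83% × 75% × 65% = 40.4625%.
Via Ridgeback → Cinder → Nordquist: 83% × 80% × 50% × 35% = 11.62%.
Via Ridgeback → Nordquist: 83% × 50% × 35% = 14.525%.
Total: 40.4625% + 11.62% + 14.525% = 66.6075%.
Rounded: 66.61%.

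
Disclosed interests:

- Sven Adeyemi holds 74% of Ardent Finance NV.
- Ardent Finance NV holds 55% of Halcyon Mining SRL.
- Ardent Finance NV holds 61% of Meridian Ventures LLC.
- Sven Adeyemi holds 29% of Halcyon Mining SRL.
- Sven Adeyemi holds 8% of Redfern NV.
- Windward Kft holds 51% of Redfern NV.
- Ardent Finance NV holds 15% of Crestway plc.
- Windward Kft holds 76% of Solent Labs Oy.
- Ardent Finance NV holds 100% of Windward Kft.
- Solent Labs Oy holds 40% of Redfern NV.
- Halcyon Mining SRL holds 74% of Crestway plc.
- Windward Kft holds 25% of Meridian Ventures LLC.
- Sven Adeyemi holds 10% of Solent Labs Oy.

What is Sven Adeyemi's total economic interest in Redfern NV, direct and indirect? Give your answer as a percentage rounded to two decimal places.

Sven reaches Redfern along 4 paths.
Via Ardent → Windward: 74% × 100% × 51% = 37.74%.
Via Solent: 10% × 40% = 4%.
Via Ardent → Windward → Solent: 74% × 100% × 76% × 40% = 22.496%.
Direct stake: 8% = 8%.
Total: 37.74% + 4% + 22.496% + 8% = 72.236%.
Rounded: 72.24%.

72.24%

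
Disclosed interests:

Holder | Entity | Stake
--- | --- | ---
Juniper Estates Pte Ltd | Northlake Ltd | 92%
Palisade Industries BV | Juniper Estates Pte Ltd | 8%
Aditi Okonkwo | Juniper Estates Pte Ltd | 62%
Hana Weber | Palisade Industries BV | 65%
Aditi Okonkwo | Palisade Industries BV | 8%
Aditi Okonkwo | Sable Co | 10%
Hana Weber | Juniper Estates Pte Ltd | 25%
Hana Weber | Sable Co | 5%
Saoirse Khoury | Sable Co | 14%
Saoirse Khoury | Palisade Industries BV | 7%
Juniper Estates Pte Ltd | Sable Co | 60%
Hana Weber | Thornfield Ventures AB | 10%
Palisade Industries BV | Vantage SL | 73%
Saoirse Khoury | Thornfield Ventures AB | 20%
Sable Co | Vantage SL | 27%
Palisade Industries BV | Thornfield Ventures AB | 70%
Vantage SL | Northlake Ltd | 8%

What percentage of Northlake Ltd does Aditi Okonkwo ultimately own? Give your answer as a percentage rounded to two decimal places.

Aditi reaches Northlake along 6 paths.
Via Palisade → Vantage: 8% × 73% × 8% = 0.4672%.
Via Juniper → Sable → Vantage: 62% × 60% × 27% × 8% = 0.80352%.
Via Palisade → Juniper → Sable → Vantage: 8% × 8% × 60% × 27% × 8% = 0.0082944%.
Via Sable → Vantage: 10% × 27% × 8% = 0.216%.
Via Juniper: 62% × 92% = 57.04%.
Via Palisade → Juniper: 8% × 8% × 92% = 0.5888%.
Total: 0.4672% + 0.80352% + 0.0082944% + 0.216% + 57.04% + 0.5888% = 59.1238144%.
Rounded: 59.12%.

59.12%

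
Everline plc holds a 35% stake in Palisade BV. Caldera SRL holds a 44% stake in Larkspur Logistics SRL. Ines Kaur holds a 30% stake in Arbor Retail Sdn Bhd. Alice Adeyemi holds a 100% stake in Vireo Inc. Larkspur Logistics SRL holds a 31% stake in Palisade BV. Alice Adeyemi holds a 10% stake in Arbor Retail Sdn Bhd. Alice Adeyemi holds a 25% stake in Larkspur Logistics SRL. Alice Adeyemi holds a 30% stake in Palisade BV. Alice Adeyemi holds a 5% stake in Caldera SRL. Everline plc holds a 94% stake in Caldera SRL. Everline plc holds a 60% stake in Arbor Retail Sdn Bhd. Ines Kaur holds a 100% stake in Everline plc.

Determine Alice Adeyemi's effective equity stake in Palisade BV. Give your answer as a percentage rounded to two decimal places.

38.43%

Alice reaches Palisade along 3 paths.
Via Larkspur: 25% × 31% = 7.75%.
Via Caldera → Larkspur: 5% × 44% × 31% = 0.682%.
Direct stake: 30% = 30%.
Total: 7.75% + 0.682% + 30% = 38.432%.
Rounded: 38.43%.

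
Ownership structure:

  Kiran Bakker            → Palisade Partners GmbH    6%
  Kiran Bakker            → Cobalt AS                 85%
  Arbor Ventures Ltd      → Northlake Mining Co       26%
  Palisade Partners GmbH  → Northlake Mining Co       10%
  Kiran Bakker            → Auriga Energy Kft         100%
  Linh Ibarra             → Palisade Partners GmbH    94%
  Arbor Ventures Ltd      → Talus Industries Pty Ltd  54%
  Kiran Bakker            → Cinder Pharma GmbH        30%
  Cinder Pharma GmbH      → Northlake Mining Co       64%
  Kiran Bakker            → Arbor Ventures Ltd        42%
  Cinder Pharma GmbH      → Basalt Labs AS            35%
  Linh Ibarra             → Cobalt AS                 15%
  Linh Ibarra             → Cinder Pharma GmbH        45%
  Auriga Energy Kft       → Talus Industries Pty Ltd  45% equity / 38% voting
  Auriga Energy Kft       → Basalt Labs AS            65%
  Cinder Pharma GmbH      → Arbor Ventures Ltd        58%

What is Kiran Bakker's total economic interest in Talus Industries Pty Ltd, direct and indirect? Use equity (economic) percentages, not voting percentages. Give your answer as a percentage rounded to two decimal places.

77.08%

Kiran reaches Talus along 3 paths.
Via Auriga: 100% × 45% = 45%.
Via Cinder → Arbor: 30% × 58% × 54% = 9.396%.
Via Arbor: 42% × 54% = 22.68%.
Total: 45% + 9.396% + 22.68% = 77.076%.
Rounded: 77.08%.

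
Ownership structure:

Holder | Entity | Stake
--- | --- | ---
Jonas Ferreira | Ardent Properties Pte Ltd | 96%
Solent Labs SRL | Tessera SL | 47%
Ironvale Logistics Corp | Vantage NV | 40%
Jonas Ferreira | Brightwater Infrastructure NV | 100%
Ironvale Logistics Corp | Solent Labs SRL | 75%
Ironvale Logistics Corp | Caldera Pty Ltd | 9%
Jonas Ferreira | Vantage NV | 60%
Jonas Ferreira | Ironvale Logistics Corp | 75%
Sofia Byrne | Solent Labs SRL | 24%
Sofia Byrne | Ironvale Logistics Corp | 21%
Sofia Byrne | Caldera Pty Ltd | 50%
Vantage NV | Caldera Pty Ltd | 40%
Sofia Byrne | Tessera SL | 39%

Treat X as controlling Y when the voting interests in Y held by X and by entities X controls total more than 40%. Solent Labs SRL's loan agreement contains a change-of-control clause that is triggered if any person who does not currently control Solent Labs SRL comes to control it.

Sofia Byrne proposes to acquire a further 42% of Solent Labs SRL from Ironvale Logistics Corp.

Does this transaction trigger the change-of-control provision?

Yes

The purchase adds only to Sofia's holdings (Ironvale's stake shrinks), so Sofia is the only person who could newly come to control Solent.
Sofia holds 50% of Caldera, so Sofia controls Caldera.
In Solent, Sofia's side holds only 24%, not > 40%.
So before the transaction, Sofia does not control Solent.
After the purchase, Sofia's direct stake in Solent rises to 24% + 42% = 66%, and Ironvale's stake falls to 33%.
Sofia holds 66% of Solent, so Sofia controls Solent.
Sofia did not control Solent before and does after, so the clause is triggered.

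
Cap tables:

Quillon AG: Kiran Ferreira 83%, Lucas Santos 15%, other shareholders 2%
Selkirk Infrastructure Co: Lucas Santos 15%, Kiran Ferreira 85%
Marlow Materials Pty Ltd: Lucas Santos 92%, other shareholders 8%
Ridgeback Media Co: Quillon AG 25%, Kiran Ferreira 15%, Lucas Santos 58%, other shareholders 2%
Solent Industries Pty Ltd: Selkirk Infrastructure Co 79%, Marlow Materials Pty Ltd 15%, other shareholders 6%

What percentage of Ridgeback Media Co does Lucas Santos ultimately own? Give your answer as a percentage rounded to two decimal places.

Lucas reaches Ridgeback along 2 paths.
Via Quillon: 15% × 25% = 3.75%.
Direct stake: 58% = 58%.
Total: 3.75% + 58% = 61.75%.

61.75%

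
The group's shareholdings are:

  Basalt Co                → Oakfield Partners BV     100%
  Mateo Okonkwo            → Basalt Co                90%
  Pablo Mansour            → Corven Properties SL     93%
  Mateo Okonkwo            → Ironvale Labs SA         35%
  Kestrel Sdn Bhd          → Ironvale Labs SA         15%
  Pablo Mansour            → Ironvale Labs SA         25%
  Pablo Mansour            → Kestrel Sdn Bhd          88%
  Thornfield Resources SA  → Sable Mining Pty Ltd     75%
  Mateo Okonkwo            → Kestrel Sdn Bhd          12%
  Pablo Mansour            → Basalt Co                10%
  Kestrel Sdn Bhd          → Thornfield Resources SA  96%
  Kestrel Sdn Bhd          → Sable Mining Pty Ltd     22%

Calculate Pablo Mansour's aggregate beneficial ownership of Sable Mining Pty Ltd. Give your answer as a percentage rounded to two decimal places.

82.72%

Pablo reaches Sable along 2 paths.
Via Kestrel: 88% × 22% = 19.36%.
Via Kestrel → Thornfield: 88% × 96% × 75% = 63.36%.
Total: 19.36% + 63.36% = 82.72%.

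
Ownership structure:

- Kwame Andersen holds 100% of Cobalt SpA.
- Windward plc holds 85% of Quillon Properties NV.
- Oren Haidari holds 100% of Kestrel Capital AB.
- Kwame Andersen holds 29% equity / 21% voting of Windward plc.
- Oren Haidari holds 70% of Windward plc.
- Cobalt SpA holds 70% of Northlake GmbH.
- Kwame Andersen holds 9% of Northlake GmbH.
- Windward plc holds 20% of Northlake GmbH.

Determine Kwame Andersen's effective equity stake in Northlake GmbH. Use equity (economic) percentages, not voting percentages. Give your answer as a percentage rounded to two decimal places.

84.80%

Kwame reaches Northlake along 3 paths.
Via Windward: 29% × 20% = 5.8%.
Via Cobalt: 100% × 70% = 70%.
Direct stake: 9% = 9%.
Total: 5.8% + 70% + 9% = 84.8%.
Rounded: 84.80%.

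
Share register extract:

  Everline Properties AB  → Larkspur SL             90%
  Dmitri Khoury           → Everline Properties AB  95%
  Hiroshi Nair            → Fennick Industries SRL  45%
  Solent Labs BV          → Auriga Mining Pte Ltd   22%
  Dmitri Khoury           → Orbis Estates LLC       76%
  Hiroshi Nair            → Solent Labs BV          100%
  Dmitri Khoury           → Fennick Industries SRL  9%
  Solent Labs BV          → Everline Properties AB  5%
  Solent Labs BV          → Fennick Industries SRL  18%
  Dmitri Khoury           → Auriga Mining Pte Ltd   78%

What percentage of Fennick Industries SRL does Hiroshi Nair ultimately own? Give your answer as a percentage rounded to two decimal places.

Hiroshi reaches Fennick along 2 paths.
Via Solent: 100% × 18% = 18%.
Direct stake: 45% = 45%.
Total: 18% + 45% = 63%.
Rounded: 63.00%.

63.00%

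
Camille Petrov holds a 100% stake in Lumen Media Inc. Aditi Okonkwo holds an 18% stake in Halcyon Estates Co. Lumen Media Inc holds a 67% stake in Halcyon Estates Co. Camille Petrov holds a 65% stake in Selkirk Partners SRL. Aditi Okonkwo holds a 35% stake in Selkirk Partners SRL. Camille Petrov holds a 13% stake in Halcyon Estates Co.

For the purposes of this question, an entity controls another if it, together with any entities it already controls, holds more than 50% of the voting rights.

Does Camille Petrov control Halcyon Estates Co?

Yes

Camille holds 100% of Lumen, so Camille controls Lumen.
Lumen and Camille together hold 67% + 13% = 80% of Halcyon, so Camille controls Halcyon.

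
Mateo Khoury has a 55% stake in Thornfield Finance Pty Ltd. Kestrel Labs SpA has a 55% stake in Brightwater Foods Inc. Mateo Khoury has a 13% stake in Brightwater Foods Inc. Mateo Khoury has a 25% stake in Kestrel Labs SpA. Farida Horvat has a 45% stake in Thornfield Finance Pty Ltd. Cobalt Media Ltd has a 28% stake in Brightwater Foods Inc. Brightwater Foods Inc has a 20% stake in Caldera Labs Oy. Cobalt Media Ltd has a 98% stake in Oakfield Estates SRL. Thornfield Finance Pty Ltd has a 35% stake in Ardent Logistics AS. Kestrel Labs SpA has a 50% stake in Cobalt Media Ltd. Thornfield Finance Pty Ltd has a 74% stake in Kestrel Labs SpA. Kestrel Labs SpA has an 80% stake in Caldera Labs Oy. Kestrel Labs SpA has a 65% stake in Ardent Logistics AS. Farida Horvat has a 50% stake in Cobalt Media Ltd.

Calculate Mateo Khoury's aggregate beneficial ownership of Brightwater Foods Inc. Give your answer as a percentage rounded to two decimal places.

Mateo reaches Brightwater along 5 paths.
Direct stake: 13% = 13%.
Via Thornfield → Kestrel → Cobalt: 55% × 74% × 50% × 28% = 5.698%.
Via Kestrel → Cobalt: 25% × 50% × 28% = 3.5%.
Via Thornfield → Kestrel: 55% × 74% × 55% = 22.385%.
Via Kestrel: 25% × 55% = 13.75%.
Total: 13% + 5.698% + 3.5% + 22.385% + 13.75% = 58.333%.
Rounded: 58.33%.

58.33%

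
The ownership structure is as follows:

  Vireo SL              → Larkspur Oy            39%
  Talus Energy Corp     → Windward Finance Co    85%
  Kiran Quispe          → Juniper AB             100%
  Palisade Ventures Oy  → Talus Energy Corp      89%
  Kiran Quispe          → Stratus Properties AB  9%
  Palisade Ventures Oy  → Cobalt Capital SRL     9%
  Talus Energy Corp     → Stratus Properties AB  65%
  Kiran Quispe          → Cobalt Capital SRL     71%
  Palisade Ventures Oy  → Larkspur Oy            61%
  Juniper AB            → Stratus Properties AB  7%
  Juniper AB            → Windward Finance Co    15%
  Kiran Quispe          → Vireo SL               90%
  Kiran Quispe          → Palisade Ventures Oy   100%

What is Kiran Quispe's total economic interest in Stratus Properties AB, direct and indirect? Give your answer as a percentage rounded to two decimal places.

73.85%

Kiran reaches Stratus along 3 paths.
Via Juniper: 100% × 7% = 7%.
Direct stake: 9% = 9%.
Via Palisade → Talus: 100% × 89% × 65% = 57.85%.
Total: 7% + 9% + 57.85% = 73.85%.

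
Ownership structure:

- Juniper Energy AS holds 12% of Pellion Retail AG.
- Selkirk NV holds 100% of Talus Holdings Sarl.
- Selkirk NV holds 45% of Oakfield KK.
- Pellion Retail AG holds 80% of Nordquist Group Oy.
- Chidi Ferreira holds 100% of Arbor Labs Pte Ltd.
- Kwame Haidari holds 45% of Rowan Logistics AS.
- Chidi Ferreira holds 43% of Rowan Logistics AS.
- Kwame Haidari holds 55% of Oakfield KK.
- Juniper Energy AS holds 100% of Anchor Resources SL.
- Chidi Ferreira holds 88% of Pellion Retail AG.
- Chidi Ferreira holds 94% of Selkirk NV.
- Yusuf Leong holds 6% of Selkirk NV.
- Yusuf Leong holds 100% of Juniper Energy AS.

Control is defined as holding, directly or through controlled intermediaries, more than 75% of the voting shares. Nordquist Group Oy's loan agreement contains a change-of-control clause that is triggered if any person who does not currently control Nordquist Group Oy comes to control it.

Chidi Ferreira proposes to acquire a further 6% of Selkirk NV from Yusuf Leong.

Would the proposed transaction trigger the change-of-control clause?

No

The purchase adds only to Chidi's holdings (Yusuf's stake shrinks), so Chidi is the only person who could newly come to control Nordquist.
Chidi holds 88% of Pellion, so Chidi controls Pellion.
Pellion holds 80% of Nordquist, so Chidi controls Nordquist.
So Chidi already controls Nordquist before the transaction.
After the purchase, Chidi's direct stake in Selkirk rises to 94% + 6% = 100%, and Yusuf's stake falls to 0%.
Chidi controlled Nordquist already, so this is not a new person acquiring control; every other person's position is unchanged or reduced.
No new person acquires control, so the clause is not triggered.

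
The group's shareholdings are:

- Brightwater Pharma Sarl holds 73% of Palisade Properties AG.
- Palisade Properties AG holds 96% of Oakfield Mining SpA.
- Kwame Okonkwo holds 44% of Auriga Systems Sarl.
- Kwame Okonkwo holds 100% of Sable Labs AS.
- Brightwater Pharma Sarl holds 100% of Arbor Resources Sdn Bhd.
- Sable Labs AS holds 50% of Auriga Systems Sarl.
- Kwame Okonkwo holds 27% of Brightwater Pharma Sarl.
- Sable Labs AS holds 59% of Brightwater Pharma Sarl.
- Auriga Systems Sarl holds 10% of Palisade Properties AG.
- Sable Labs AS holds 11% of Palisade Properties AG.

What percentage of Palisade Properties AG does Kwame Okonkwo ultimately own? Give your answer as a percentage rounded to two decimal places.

Kwame reaches Palisade along 5 paths.
Via Sable → Brightwater: 100% × 59% × 73% = 43.07%.
Via Brightwater: 27% × 73% = 19.71%.
Via Sable → Auriga: 100% × 50% × 10% = 5%.
Via Auriga: 44% × 10% = 4.4%.
Via Sable: 100% × 11% = 11%.
Total: 43.07% + 19.71% + 5% + 4.4% + 11% = 83.18%.

83.18%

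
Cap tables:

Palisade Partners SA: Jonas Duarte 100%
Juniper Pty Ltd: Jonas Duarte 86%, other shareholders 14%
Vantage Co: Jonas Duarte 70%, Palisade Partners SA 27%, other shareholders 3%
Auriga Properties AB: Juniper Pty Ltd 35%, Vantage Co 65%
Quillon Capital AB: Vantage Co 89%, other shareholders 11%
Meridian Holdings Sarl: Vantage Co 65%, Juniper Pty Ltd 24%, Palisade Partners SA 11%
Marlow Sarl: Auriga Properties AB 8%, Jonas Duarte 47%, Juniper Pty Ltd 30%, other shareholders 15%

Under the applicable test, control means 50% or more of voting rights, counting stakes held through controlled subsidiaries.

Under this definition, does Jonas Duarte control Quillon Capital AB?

Yes

Jonas holds 100% of Palisade, so Jonas controls Palisade.
Jonas and Palisade together hold 70% + 27% = 97% of Vantage, so Jonas controls Vantage.
Vantage holds 89% of Quillon, so Jonas controls Quillon.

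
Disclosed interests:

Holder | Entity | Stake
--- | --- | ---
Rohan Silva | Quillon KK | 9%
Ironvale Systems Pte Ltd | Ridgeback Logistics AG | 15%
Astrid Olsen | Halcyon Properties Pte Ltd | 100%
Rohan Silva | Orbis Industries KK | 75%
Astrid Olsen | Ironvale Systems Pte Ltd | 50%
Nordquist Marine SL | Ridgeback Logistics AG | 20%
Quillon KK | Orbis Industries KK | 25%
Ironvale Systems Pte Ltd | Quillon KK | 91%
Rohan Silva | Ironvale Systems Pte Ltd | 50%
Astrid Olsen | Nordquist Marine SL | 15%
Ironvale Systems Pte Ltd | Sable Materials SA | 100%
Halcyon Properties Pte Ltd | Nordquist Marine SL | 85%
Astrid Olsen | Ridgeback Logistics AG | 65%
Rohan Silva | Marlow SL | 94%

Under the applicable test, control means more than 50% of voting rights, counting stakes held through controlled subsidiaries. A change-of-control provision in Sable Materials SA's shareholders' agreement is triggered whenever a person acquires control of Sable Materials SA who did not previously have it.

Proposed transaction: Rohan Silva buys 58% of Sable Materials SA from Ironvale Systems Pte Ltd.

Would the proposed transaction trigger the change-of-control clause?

The purchase adds only to Rohan's holdings (Ironvale's stake shrinks), so Rohan is the only person who could newly come to control Sable.
Rohan holds 94% of Marlow, so Rohan controls Marlow.
Rohan holds 75% of Orbis, so Rohan controls Orbis.
Neither Rohan nor any entity Rohan controls holds any voting interest in Sable.
So before the transaction, Rohan does not control Sable.
After the purchase, Rohan holds 58% of Sable directly, and Ironvale's stake falls to 42%.
Rohan holds 58% of Sable, so Rohan controls Sable.
Rohan did not control Sable before and does after, so the clause is triggered.

Yes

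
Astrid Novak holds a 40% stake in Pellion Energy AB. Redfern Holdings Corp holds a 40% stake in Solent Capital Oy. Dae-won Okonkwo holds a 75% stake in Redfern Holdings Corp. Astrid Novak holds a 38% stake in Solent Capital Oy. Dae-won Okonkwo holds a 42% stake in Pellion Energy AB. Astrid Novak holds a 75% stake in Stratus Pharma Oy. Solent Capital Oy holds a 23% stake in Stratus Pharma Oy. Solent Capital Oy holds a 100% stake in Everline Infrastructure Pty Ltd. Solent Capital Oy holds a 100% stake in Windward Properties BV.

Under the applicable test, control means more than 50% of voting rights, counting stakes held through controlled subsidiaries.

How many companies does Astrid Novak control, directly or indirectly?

Astrid holds 75% of Stratus, so Astrid controls Stratus.
No other company's threshold is met.
Astrid controls 1 company.

1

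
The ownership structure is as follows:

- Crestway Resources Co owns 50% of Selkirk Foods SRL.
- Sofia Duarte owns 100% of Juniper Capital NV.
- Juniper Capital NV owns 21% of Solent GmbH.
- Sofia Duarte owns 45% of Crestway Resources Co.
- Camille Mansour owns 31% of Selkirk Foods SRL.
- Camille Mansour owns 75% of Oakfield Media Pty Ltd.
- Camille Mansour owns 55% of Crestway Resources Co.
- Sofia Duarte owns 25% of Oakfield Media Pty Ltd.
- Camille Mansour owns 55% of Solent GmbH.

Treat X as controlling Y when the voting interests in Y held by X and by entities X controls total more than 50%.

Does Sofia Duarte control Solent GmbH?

Sofia holds 100% of Juniper, so Sofia controls Juniper.
In Solent, Sofia's side holds only 21%, not > 50%.
So Sofia does not control Solent.

No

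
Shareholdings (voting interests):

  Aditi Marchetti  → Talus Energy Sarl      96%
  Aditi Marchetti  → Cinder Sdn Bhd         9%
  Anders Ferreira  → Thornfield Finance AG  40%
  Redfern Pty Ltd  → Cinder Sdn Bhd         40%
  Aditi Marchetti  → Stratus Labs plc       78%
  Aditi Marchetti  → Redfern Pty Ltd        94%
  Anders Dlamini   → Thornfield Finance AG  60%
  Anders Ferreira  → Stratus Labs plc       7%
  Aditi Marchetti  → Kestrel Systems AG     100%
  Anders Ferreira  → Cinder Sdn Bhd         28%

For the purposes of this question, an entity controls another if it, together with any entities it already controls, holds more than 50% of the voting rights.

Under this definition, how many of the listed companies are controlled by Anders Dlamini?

1

Anders Dlamini holds 60% of Thornfield, so Anders Dlamini controls Thornfield.
No other company's threshold is met.
Anders Dlamini controls 1 company.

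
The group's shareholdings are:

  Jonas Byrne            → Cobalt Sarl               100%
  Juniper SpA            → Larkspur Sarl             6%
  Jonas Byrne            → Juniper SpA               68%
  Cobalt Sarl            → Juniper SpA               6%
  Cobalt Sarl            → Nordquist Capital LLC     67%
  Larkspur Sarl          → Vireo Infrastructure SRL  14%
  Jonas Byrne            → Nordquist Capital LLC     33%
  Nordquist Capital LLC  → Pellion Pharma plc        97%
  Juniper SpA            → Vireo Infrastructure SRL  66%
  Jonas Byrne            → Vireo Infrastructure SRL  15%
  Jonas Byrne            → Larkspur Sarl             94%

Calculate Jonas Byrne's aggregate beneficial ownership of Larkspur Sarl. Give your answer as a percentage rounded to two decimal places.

Jonas reaches Larkspur along 3 paths.
Direct stake: 94% = 94%.
Via Juniper: 68% × 6% = 4.08%.
Via Cobalt → Juniper: 100% × 6% × 6% = 0.36%.
Total: 94% + 4.08% + 0.36% = 98.44%.

98.44%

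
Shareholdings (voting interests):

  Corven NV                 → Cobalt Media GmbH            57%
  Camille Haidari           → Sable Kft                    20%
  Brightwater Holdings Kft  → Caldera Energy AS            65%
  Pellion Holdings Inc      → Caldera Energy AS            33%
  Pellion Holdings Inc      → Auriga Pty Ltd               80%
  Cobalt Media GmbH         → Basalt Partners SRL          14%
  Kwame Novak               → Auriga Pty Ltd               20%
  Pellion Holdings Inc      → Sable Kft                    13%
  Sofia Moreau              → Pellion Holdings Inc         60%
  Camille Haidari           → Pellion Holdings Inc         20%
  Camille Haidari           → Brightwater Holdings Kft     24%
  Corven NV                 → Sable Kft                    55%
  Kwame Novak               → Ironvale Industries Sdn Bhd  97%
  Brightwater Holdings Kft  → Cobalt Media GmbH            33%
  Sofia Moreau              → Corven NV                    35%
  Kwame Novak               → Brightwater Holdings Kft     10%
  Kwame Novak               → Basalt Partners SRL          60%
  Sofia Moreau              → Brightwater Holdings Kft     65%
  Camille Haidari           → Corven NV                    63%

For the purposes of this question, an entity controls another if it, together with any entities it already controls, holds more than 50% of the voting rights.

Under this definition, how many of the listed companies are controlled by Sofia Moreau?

4

Sofia holds 65% of Brightwater, so Sofia controls Brightwater.
Sofia holds 60% of Pellion, so Sofia controls Pellion.
Pellion and Brightwater together hold 33% + 65% = 98% of Caldera, so Sofia controls Caldera.
Pellion holds 80% of Auriga, so Sofia controls Auriga.
No other company's threshold is met.
Sofia controls 4 companies.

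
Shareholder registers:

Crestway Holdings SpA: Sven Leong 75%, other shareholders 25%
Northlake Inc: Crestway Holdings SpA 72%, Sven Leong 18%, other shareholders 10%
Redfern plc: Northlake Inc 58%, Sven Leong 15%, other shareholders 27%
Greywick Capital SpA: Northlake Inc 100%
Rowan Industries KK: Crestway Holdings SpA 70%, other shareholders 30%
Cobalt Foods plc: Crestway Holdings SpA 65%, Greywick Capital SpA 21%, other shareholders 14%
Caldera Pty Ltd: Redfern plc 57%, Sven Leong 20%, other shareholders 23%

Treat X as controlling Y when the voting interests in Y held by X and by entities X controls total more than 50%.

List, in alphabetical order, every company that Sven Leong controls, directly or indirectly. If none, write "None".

Sven holds 75% of Crestway, so Sven controls Crestway.
Crestway and Sven together hold 72% + 18% = 90% of Northlake, so Sven controls Northlake.
Northlake and Sven together hold 58% + 15% = 73% of Redfern, so Sven controls Redfern.
Northlake holds 100% of Greywick, so Sven controls Greywick.
Crestway holds 70% of Rowan, so Sven controls Rowan.
Crestway and Greywick together hold 65% + 21% = 86% of Cobalt, so Sven controls Cobalt.
Redfern and Sven together hold 57% + 20% = 77% of Caldera, so Sven controls Caldera.

Caldera Pty Ltd, Cobalt Foods plc, Crestway Holdings SpA, Greywick Capital SpA, Northlake Inc, Redfern plc, Rowan Industries KK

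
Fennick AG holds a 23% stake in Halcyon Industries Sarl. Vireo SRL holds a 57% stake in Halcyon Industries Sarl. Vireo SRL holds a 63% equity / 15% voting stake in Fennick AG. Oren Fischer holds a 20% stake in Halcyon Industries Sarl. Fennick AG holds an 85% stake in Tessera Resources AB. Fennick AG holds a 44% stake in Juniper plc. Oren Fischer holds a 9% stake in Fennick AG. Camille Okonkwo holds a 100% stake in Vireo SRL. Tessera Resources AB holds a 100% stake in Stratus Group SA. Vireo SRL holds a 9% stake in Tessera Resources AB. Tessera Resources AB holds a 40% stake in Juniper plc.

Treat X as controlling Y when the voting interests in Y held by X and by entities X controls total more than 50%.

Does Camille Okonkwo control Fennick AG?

Camille holds 100% of Vireo, so Camille controls Vireo.
Vireo holds 57% of Halcyon, so Camille controls Halcyon.
In Fennick, Camille's side holds only 15%, not > 50%.
So Camille does not control Fennick.

No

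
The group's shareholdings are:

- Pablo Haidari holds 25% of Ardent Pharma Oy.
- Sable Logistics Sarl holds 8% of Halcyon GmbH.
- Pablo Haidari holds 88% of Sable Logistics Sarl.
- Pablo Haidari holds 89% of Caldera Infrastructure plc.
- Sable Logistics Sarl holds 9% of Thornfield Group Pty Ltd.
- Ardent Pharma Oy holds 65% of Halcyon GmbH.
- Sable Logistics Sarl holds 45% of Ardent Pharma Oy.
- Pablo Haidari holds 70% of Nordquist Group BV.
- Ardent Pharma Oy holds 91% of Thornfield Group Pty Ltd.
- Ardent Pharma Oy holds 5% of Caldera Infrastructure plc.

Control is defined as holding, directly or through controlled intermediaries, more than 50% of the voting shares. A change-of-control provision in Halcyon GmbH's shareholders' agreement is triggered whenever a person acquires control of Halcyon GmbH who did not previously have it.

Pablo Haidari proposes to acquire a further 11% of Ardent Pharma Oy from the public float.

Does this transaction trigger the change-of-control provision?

The purchase changes only Pablo's holdings, so Pablo is the only person who could newly come to control Halcyon.
Pablo holds 88% of Sable, so Pablo controls Sable.
Pablo and Sable together hold 25% + 45% = 70% of Ardent, so Pablo controls Ardent.
Ardent and Sable together hold 65% + 8% = 73% of Halcyon, so Pablo controls Halcyon.
So Pablo already controls Halcyon before the transaction.
After the purchase, Pablo's direct stake in Ardent rises to 25% + 11% = 36%.
Pablo controlled Halcyon already, so this is not a new person acquiring control; every other person's position is unchanged or reduced.
No new person acquires control, so the clause is not triggered.

No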